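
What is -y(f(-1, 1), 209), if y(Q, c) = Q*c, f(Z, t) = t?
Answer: -209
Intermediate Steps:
-y(f(-1, 1), 209) = -209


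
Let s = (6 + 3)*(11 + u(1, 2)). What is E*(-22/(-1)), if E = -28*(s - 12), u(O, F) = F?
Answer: -64680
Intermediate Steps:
s = 117 (s = (6 + 3)*(11 + 2) = 9*13 = 117)
E = -2940 (E = -28*(117 - 12) = -28*105 = -2940)
E*(-22/(-1)) = -(-64680)/(-1) = -(-64680)*(-1) = -2940*22 = -64680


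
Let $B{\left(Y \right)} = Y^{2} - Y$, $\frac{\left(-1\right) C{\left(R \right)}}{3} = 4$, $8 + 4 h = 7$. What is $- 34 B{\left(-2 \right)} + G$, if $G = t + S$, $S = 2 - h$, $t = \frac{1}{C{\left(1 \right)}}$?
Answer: $- \frac{1211}{6} \approx -201.83$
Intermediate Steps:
$h = - \frac{1}{4}$ ($h = -2 + \frac{1}{4} \cdot 7 = -2 + \frac{7}{4} = - \frac{1}{4} \approx -0.25$)
$C{\left(R \right)} = -12$ ($C{\left(R \right)} = \left(-3\right) 4 = -12$)
$t = - \frac{1}{12}$ ($t = \frac{1}{-12} = - \frac{1}{12} \approx -0.083333$)
$S = \frac{9}{4}$ ($S = 2 - - \frac{1}{4} = 2 + \frac{1}{4} = \frac{9}{4} \approx 2.25$)
$G = \frac{13}{6}$ ($G = - \frac{1}{12} + \frac{9}{4} = \frac{13}{6} \approx 2.1667$)
$- 34 B{\left(-2 \right)} + G = - 34 \left(- 2 \left(-1 - 2\right)\right) + \frac{13}{6} = - 34 \left(\left(-2\right) \left(-3\right)\right) + \frac{13}{6} = \left(-34\right) 6 + \frac{13}{6} = -204 + \frac{13}{6} = - \frac{1211}{6}$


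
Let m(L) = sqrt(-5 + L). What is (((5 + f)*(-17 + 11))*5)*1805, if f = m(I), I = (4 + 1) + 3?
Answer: -270750 - 54150*sqrt(3) ≈ -3.6454e+5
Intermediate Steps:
I = 8 (I = 5 + 3 = 8)
f = sqrt(3) (f = sqrt(-5 + 8) = sqrt(3) ≈ 1.7320)
(((5 + f)*(-17 + 11))*5)*1805 = (((5 + sqrt(3))*(-17 + 11))*5)*1805 = (((5 + sqrt(3))*(-6))*5)*1805 = ((-30 - 6*sqrt(3))*5)*1805 = (-150 - 30*sqrt(3))*1805 = -270750 - 54150*sqrt(3)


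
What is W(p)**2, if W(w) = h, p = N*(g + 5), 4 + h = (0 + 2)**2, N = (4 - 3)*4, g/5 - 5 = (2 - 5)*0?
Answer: 0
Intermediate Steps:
g = 25 (g = 25 + 5*((2 - 5)*0) = 25 + 5*(-3*0) = 25 + 5*0 = 25 + 0 = 25)
N = 4 (N = 1*4 = 4)
h = 0 (h = -4 + (0 + 2)**2 = -4 + 2**2 = -4 + 4 = 0)
p = 120 (p = 4*(25 + 5) = 4*30 = 120)
W(w) = 0
W(p)**2 = 0**2 = 0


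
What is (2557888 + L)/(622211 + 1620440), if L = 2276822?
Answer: 4834710/2242651 ≈ 2.1558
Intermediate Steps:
(2557888 + L)/(622211 + 1620440) = (2557888 + 2276822)/(622211 + 1620440) = 4834710/2242651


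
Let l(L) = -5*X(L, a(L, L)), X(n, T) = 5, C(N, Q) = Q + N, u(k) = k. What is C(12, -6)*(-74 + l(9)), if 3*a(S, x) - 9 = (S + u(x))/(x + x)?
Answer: -594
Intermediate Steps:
a(S, x) = 3 + (S + x)/(6*x) (a(S, x) = 3 + ((S + x)/(x + x))/3 = 3 + ((S + x)/((2*x)))/3 = 3 + ((S + x)*(1/(2*x)))/3 = 3 + ((S + x)/(2*x))/3 = 3 + (S + x)/(6*x))
C(N, Q) = N + Q
l(L) = -25 (l(L) = -5*5 = -25)
C(12, -6)*(-74 + l(9)) = (12 - 6)*(-74 - 25) = 6*(-99) = -594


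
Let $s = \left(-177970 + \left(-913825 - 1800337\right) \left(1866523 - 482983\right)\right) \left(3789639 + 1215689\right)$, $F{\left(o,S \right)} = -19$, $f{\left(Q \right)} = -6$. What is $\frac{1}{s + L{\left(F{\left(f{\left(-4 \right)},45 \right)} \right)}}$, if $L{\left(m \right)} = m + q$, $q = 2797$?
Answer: $- \frac{1}{18795766806421082822} \approx -5.3203 \cdot 10^{-20}$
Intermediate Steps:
$s = -18795766806421085600$ ($s = \left(-177970 - 3755151693480\right) 5005328 = \left(-3755151871450\right) 5005328 = -18795766806421085600$)
$L{\left(m \right)} = 2797 + m$ ($L{\left(m \right)} = m + 2797 = 2797 + m$)
$\frac{1}{s + L{\left(F{\left(f{\left(-4 \right)},45 \right)} \right)}} = \frac{1}{-18795766806421085600 + \left(2797 - 19\right)} = \frac{1}{-18795766806421085600 + 2778} = \frac{1}{-18795766806421082822} = - \frac{1}{18795766806421082822}$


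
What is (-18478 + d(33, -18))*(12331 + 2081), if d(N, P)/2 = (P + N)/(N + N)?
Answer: -2929282236/11 ≈ -2.6630e+8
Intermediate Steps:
d(N, P) = (N + P)/N (d(N, P) = 2*((P + N)/(N + N)) = 2*((N + P)/((2*N))) = 2*((N + P)*(1/(2*N))) = 2*((N + P)/(2*N)) = (N + P)/N)
(-18478 + d(33, -18))*(12331 + 2081) = (-18478 + (33 - 18)/33)*(12331 + 2081) = (-18478 + (1/33)*15)*14412 = (-18478 + 5/11)*14412 = -203253/11*14412 = -2929282236/11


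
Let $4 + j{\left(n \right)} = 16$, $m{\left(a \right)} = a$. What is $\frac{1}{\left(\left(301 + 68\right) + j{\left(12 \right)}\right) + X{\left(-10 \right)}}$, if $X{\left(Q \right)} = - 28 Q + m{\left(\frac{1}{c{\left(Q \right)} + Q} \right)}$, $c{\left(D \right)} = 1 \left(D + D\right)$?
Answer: $\frac{30}{19829} \approx 0.0015129$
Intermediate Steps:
$c{\left(D \right)} = 2 D$ ($c{\left(D \right)} = 1 \cdot 2 D = 2 D$)
$j{\left(n \right)} = 12$ ($j{\left(n \right)} = -4 + 16 = 12$)
$X{\left(Q \right)} = - 28 Q + \frac{1}{3 Q}$ ($X{\left(Q \right)} = - 28 Q + \frac{1}{2 Q + Q} = - 28 Q + \frac{1}{3 Q}$)
$\frac{1}{\left(\left(301 + 68\right) + j{\left(12 \right)}\right) + X{\left(-10 \right)}} = \frac{1}{\left(\left(301 + 68\right) + 12\right) + \left(\left(-28\right) \left(-10\right) + \frac{1}{3 \left(-10\right)}\right)} = \frac{1}{\left(369 + 12\right) + \left(280 + \frac{1}{3} \left(- \frac{1}{10}\right)\right)} = \frac{1}{381 + \left(280 - \frac{1}{30}\right)} = \frac{1}{381 + \frac{8399}{30}} = \frac{1}{\frac{19829}{30}} = \frac{30}{19829}$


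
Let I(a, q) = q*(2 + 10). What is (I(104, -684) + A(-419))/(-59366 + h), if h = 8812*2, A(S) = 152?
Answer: 4028/20871 ≈ 0.19300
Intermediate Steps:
I(a, q) = 12*q (I(a, q) = q*12 = 12*q)
h = 17624
(I(104, -684) + A(-419))/(-59366 + h) = (12*(-684) + 152)/(-59366 + 17624) = (-8208 + 152)/(-41742) = -8056*(-1/41742) = 4028/20871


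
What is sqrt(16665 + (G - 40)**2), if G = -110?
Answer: sqrt(39165) ≈ 197.90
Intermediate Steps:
sqrt(16665 + (G - 40)**2) = sqrt(16665 + (-110 - 40)**2) = sqrt(16665 + (-150)**2) = sqrt(16665 + 22500) = sqrt(39165)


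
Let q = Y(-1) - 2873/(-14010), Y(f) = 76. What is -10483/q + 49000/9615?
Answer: -271962110690/2053058259 ≈ -132.47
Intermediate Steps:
q = 1067633/14010 (q = 76 - 2873/(-14010) = 76 - 2873*(-1)/14010 = 76 - 1*(-2873/14010) = 76 + 2873/14010 = 1067633/14010 ≈ 76.205)
-10483/q + 49000/9615 = -10483/1067633/14010 + 49000/9615 = -10483*14010/1067633 + 49000*(1/9615) = -146866830/1067633 + 9800/1923 = -271962110690/2053058259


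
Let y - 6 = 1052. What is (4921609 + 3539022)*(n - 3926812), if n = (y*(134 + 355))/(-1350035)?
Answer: -44852632099768018442/1350035 ≈ -3.3223e+13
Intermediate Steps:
y = 1058 (y = 6 + 1052 = 1058)
n = -517362/1350035 (n = (1058*(134 + 355))/(-1350035) = (1058*489)*(-1/1350035) = 517362*(-1/1350035) = -517362/1350035 ≈ -0.38322)
(4921609 + 3539022)*(n - 3926812) = (4921609 + 3539022)*(-517362/1350035 - 3926812) = 8460631*(-5301334155782/1350035) = -44852632099768018442/1350035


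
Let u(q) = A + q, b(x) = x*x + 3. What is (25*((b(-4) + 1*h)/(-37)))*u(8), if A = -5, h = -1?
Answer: -1350/37 ≈ -36.487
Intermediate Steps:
b(x) = 3 + x**2 (b(x) = x**2 + 3 = 3 + x**2)
u(q) = -5 + q
(25*((b(-4) + 1*h)/(-37)))*u(8) = (25*(((3 + (-4)**2) + 1*(-1))/(-37)))*(-5 + 8) = (25*(((3 + 16) - 1)*(-1/37)))*3 = (25*((19 - 1)*(-1/37)))*3 = (25*(18*(-1/37)))*3 = (25*(-18/37))*3 = -450/37*3 = -1350/37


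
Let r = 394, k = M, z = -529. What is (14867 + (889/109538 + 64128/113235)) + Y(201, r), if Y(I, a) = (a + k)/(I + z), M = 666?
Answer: 1259864412029279/84757492105 ≈ 14864.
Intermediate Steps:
k = 666
Y(I, a) = (666 + a)/(-529 + I) (Y(I, a) = (a + 666)/(I - 529) = (666 + a)/(-529 + I))
(14867 + (889/109538 + 64128/113235)) + Y(201, r) = (14867 + (889/109538 + 64128/113235)) + (666 + 394)/(-529 + 201) = (14867 + (889*(1/109538) + 64128*(1/113235))) + 1060/(-328) = (14867 + (889/109538 + 21376/37745)) - 1/328*1060 = (14867 + 2375039593/4134511810) - 265/82 = 61470162118863/4134511810 - 265/82 = 1259864412029279/84757492105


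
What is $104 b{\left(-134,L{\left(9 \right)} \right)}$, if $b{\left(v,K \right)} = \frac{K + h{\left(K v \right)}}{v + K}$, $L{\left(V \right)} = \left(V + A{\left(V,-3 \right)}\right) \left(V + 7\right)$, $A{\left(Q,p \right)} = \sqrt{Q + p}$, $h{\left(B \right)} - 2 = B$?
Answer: $- \frac{332488}{359} - \frac{7413120 \sqrt{6}}{359} \approx -51507.0$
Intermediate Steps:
$h{\left(B \right)} = 2 + B$
$L{\left(V \right)} = \left(7 + V\right) \left(V + \sqrt{-3 + V}\right)$ ($L{\left(V \right)} = \left(V + \sqrt{V - 3}\right) \left(V + 7\right) = \left(V + \sqrt{-3 + V}\right) \left(7 + V\right) = \left(7 + V\right) \left(V + \sqrt{-3 + V}\right)$)
$b{\left(v,K \right)} = \frac{2 + K + K v}{K + v}$ ($b{\left(v,K \right)} = \frac{K + \left(2 + K v\right)}{v + K} = \frac{2 + K + K v}{K + v}$)
$104 b{\left(-134,L{\left(9 \right)} \right)} = 104 \frac{2 + \left(9^{2} + 7 \cdot 9 + 7 \sqrt{-3 + 9} + 9 \sqrt{-3 + 9}\right) + \left(9^{2} + 7 \cdot 9 + 7 \sqrt{-3 + 9} + 9 \sqrt{-3 + 9}\right) \left(-134\right)}{\left(9^{2} + 7 \cdot 9 + 7 \sqrt{-3 + 9} + 9 \sqrt{-3 + 9}\right) - 134} = 104 \frac{2 + \left(81 + 63 + 7 \sqrt{6} + 9 \sqrt{6}\right) + \left(81 + 63 + 7 \sqrt{6} + 9 \sqrt{6}\right) \left(-134\right)}{\left(81 + 63 + 7 \sqrt{6} + 9 \sqrt{6}\right) - 134} = 104 \frac{2 + \left(144 + 16 \sqrt{6}\right) + \left(144 + 16 \sqrt{6}\right) \left(-134\right)}{\left(144 + 16 \sqrt{6}\right) - 134} = 104 \frac{2 + \left(144 + 16 \sqrt{6}\right) - \left(19296 + 2144 \sqrt{6}\right)}{10 + 16 \sqrt{6}} = 104 \frac{-19150 - 2128 \sqrt{6}}{10 + 16 \sqrt{6}} = \frac{104 \left(-19150 - 2128 \sqrt{6}\right)}{10 + 16 \sqrt{6}}$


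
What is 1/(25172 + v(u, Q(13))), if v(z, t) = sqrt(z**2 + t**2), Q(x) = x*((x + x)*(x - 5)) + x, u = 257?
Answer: 12586/313090723 - sqrt(7448138)/626181446 ≈ 3.5841e-5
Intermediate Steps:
Q(x) = x + 2*x**2*(-5 + x) (Q(x) = x*((2*x)*(-5 + x)) + x = x*(2*x*(-5 + x)) + x = 2*x**2*(-5 + x) + x = x + 2*x**2*(-5 + x))
v(z, t) = sqrt(t**2 + z**2)
1/(25172 + v(u, Q(13))) = 1/(25172 + sqrt((13*(1 - 10*13 + 2*13**2))**2 + 257**2)) = 1/(25172 + sqrt((13*(1 - 130 + 2*169))**2 + 66049)) = 1/(25172 + sqrt((13*(1 - 130 + 338))**2 + 66049)) = 1/(25172 + sqrt((13*209)**2 + 66049)) = 1/(25172 + sqrt(2717**2 + 66049)) = 1/(25172 + sqrt(7382089 + 66049)) = 1/(25172 + sqrt(7448138))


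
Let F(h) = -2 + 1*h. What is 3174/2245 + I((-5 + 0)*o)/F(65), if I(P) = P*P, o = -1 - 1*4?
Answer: 1603087/141435 ≈ 11.334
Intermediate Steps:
o = -5 (o = -1 - 4 = -5)
I(P) = P²
F(h) = -2 + h
3174/2245 + I((-5 + 0)*o)/F(65) = 3174/2245 + ((-5 + 0)*(-5))²/(-2 + 65) = 3174*(1/2245) + (-5*(-5))²/63 = 3174/2245 + 25²*(1/63) = 3174/2245 + 625*(1/63) = 3174/2245 + 625/63 = 1603087/141435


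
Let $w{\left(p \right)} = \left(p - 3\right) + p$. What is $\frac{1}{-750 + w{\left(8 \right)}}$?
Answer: $- \frac{1}{737} \approx -0.0013569$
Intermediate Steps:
$w{\left(p \right)} = -3 + 2 p$ ($w{\left(p \right)} = \left(-3 + p\right) + p = -3 + 2 p$)
$\frac{1}{-750 + w{\left(8 \right)}} = \frac{1}{-750 + \left(-3 + 2 \cdot 8\right)} = \frac{1}{-750 + \left(-3 + 16\right)} = \frac{1}{-750 + 13} = \frac{1}{-737} = - \frac{1}{737}$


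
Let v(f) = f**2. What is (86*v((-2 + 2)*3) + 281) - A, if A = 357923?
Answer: -357642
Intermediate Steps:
(86*v((-2 + 2)*3) + 281) - A = (86*((-2 + 2)*3)**2 + 281) - 1*357923 = (86*(0*3)**2 + 281) - 357923 = (86*0**2 + 281) - 357923 = (86*0 + 281) - 357923 = (0 + 281) - 357923 = 281 - 357923 = -357642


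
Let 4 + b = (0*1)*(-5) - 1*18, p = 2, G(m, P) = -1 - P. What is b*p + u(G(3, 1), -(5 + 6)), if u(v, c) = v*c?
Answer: -22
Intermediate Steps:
u(v, c) = c*v
b = -22 (b = -4 + ((0*1)*(-5) - 1*18) = -4 + (0*(-5) - 18) = -4 + (0 - 18) = -4 - 18 = -22)
b*p + u(G(3, 1), -(5 + 6)) = -22*2 + (-(5 + 6))*(-1 - 1*1) = -44 + (-1*11)*(-1 - 1) = -44 - 11*(-2) = -44 + 22 = -22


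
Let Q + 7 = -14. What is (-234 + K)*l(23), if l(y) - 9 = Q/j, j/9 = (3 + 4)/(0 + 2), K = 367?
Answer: 3325/3 ≈ 1108.3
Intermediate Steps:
Q = -21 (Q = -7 - 14 = -21)
j = 63/2 (j = 9*((3 + 4)/(0 + 2)) = 9*(7/2) = 63/2 ≈ 31.500)
l(y) = 25/3 (l(y) = 9 - 21/63/2 = 9 - 21*2/63 = 9 - 2/3 = 25/3)
(-234 + K)*l(23) = (-234 + 367)*(25/3) = 133*(25/3) = 3325/3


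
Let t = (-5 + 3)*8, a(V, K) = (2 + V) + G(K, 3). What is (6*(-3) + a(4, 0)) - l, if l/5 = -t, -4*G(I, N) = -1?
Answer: -367/4 ≈ -91.750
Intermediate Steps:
G(I, N) = 1/4 (G(I, N) = -1/4*(-1) = 1/4)
a(V, K) = 9/4 + V (a(V, K) = (2 + V) + 1/4 = 9/4 + V)
t = -16 (t = -2*8 = -16)
l = 80 (l = 5*(-1*(-16)) = 5*16 = 80)
(6*(-3) + a(4, 0)) - l = (6*(-3) + (9/4 + 4)) - 1*80 = (-18 + 25/4) - 80 = -47/4 - 80 = -367/4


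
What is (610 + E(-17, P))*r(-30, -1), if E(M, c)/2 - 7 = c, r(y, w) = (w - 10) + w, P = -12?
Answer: -7200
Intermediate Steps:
r(y, w) = -10 + 2*w (r(y, w) = (-10 + w) + w = -10 + 2*w)
E(M, c) = 14 + 2*c
(610 + E(-17, P))*r(-30, -1) = (610 + (14 + 2*(-12)))*(-10 + 2*(-1)) = (610 + (14 - 24))*(-10 - 2) = (610 - 10)*(-12) = 600*(-12) = -7200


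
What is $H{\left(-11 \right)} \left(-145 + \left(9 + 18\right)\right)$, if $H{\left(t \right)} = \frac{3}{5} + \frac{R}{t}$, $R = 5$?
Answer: $- \frac{944}{55} \approx -17.164$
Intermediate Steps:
$H{\left(t \right)} = \frac{3}{5} + \frac{5}{t}$
$H{\left(-11 \right)} \left(-145 + \left(9 + 18\right)\right) = \left(\frac{3}{5} + \frac{5}{-11}\right) \left(-145 + \left(9 + 18\right)\right) = \left(\frac{3}{5} + 5 \left(- \frac{1}{11}\right)\right) \left(-145 + 27\right) = \left(\frac{3}{5} - \frac{5}{11}\right) \left(-118\right) = \frac{8}{55} \left(-118\right) = - \frac{944}{55}$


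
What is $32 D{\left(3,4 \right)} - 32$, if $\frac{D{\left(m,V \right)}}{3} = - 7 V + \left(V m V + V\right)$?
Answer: $2272$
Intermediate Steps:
$D{\left(m,V \right)} = - 18 V + 3 m V^{2}$ ($D{\left(m,V \right)} = 3 \left(- 7 V + \left(V m V + V\right)\right) = 3 \left(- 7 V + \left(m V^{2} + V\right)\right) = 3 \left(- 7 V + \left(V + m V^{2}\right)\right) = 3 \left(- 6 V + m V^{2}\right) = - 18 V + 3 m V^{2}$)
$32 D{\left(3,4 \right)} - 32 = 32 \cdot 3 \cdot 4 \left(-6 + 4 \cdot 3\right) - 32 = 32 \cdot 3 \cdot 4 \left(-6 + 12\right) - 32 = 32 \cdot 3 \cdot 4 \cdot 6 - 32 = 32 \cdot 72 - 32 = 2304 - 32 = 2272$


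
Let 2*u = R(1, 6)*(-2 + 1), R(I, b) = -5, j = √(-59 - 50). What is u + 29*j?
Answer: 5/2 + 29*I*√109 ≈ 2.5 + 302.77*I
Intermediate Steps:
j = I*√109 (j = √(-109) = I*√109 ≈ 10.44*I)
u = 5/2 (u = (-5*(-2 + 1))/2 = (-5*(-1))/2 = (½)*5 = 5/2 ≈ 2.5000)
u + 29*j = 5/2 + 29*(I*√109) = 5/2 + 29*I*√109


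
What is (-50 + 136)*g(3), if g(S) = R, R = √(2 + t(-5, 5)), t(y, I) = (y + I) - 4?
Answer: 86*I*√2 ≈ 121.62*I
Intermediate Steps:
t(y, I) = -4 + I + y (t(y, I) = (I + y) - 4 = -4 + I + y)
R = I*√2 (R = √(2 + (-4 + 5 - 5)) = √(2 - 4) = √(-2) = I*√2 ≈ 1.4142*I)
g(S) = I*√2
(-50 + 136)*g(3) = (-50 + 136)*(I*√2) = 86*(I*√2) = 86*I*√2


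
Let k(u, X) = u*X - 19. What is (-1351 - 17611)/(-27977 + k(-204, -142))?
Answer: -9481/486 ≈ -19.508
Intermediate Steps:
k(u, X) = -19 + X*u (k(u, X) = X*u - 19 = -19 + X*u)
(-1351 - 17611)/(-27977 + k(-204, -142)) = (-1351 - 17611)/(-27977 + (-19 - 142*(-204))) = -18962/(-27977 + (-19 + 28968)) = -18962/(-27977 + 28949) = -18962/972 = -18962*1/972 = -9481/486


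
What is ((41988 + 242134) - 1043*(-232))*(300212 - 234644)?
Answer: 34495193664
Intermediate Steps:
((41988 + 242134) - 1043*(-232))*(300212 - 234644) = (284122 + 241976)*65568 = 526098*65568 = 34495193664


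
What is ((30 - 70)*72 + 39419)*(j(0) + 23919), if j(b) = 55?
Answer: 875985986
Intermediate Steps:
((30 - 70)*72 + 39419)*(j(0) + 23919) = ((30 - 70)*72 + 39419)*(55 + 23919) = (-40*72 + 39419)*23974 = (-2880 + 39419)*23974 = 36539*23974 = 875985986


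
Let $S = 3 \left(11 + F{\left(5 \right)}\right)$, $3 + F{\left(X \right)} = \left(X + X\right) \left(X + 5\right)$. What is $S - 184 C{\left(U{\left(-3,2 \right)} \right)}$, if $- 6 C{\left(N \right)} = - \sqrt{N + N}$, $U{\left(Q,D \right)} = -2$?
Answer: $324 - \frac{184 i}{3} \approx 324.0 - 61.333 i$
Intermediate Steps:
$F{\left(X \right)} = -3 + 2 X \left(5 + X\right)$ ($F{\left(X \right)} = -3 + \left(X + X\right) \left(X + 5\right) = -3 + 2 X \left(5 + X\right)$)
$S = 324$ ($S = 3 \left(11 + \left(-3 + 2 \cdot 5^{2} + 10 \cdot 5\right)\right) = 3 \left(11 + \left(-3 + 2 \cdot 25 + 50\right)\right) = 3 \left(11 + \left(-3 + 50 + 50\right)\right) = 3 \left(11 + 97\right) = 3 \cdot 108 = 324$)
$C{\left(N \right)} = \frac{\sqrt{2} \sqrt{N}}{6}$ ($C{\left(N \right)} = - \frac{\left(-1\right) \sqrt{N + N}}{6} = - \frac{\left(-1\right) \sqrt{2 N}}{6} = - \frac{\left(-1\right) \sqrt{2} \sqrt{N}}{6} = \frac{\sqrt{2} \sqrt{N}}{6}$)
$S - 184 C{\left(U{\left(-3,2 \right)} \right)} = 324 - 184 \frac{\sqrt{2} \sqrt{-2}}{6} = 324 - 184 \frac{\sqrt{2} i \sqrt{2}}{6} = 324 - 184 \frac{i}{3} = 324 - \frac{184 i}{3}$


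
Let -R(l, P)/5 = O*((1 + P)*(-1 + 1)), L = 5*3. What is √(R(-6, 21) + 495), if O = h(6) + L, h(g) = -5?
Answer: 3*√55 ≈ 22.249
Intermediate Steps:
L = 15
O = 10 (O = -5 + 15 = 10)
R(l, P) = 0 (R(l, P) = -50*(1 + P)*(-1 + 1) = -50*(1 + P)*0 = -50*0 = -5*0 = 0)
√(R(-6, 21) + 495) = √(0 + 495) = √495 = 3*√55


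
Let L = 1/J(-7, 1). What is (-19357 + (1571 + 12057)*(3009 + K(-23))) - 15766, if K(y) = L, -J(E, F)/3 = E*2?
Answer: 860408923/21 ≈ 4.0972e+7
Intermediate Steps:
J(E, F) = -6*E (J(E, F) = -3*E*2 = -6*E)
L = 1/42 (L = 1/(-6*(-7)) = 1/42 ≈ 0.023810)
K(y) = 1/42
(-19357 + (1571 + 12057)*(3009 + K(-23))) - 15766 = (-19357 + (1571 + 12057)*(3009 + 1/42)) - 15766 = (-19357 + 13628*(126379/42)) - 15766 = (-19357 + 861146506/21) - 15766 = 860740009/21 - 15766 = 860408923/21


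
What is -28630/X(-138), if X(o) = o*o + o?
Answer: -14315/9453 ≈ -1.5143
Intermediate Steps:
X(o) = o + o**2 (X(o) = o**2 + o = o + o**2)
-28630/X(-138) = -28630*(-1/(138*(1 - 138))) = -28630/((-138*(-137))) = -28630/18906 = -28630*1/18906 = -14315/9453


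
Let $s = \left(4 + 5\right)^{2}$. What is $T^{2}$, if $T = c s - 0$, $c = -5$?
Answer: $164025$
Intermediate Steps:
$s = 81$ ($s = 9^{2} = 81$)
$T = -405$ ($T = \left(-5\right) 81 - 0 = -405 + 0 = -405$)
$T^{2} = \left(-405\right)^{2} = 164025$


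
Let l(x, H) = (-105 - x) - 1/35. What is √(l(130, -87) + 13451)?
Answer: √16189565/35 ≈ 114.96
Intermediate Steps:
l(x, H) = -3676/35 - x (l(x, H) = (-105 - x) - 1*1/35 = (-105 - x) - 1/35 = -3676/35 - x)
√(l(130, -87) + 13451) = √((-3676/35 - 1*130) + 13451) = √((-3676/35 - 130) + 13451) = √(-8226/35 + 13451) = √(462559/35) = √16189565/35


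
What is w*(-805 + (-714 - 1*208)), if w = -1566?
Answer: 2704482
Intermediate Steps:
w*(-805 + (-714 - 1*208)) = -1566*(-805 + (-714 - 1*208)) = -1566*(-805 + (-714 - 208)) = -1566*(-805 - 922) = -1566*(-1727) = 2704482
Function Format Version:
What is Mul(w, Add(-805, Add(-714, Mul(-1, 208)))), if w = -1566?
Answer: 2704482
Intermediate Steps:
Mul(w, Add(-805, Add(-714, Mul(-1, 208)))) = Mul(-1566, Add(-805, Add(-714, Mul(-1, 208)))) = Mul(-1566, Add(-805, Add(-714, -208))) = Mul(-1566, Add(-805, -922)) = Mul(-1566, -1727) = 2704482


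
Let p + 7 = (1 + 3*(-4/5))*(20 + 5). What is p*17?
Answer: -714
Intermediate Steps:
p = -42 (p = -7 + (1 + 3*(-4/5))*(20 + 5) = -7 + (1 + 3*(-4*⅕))*25 = -7 + (1 + 3*(-⅘))*25 = -7 + (1 - 12/5)*25 = -7 - 7/5*25 = -7 - 35 = -42)
p*17 = -42*17 = -714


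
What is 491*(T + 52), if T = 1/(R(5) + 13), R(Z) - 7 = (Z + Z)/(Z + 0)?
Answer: 562195/22 ≈ 25554.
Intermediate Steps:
R(Z) = 9 (R(Z) = 7 + (Z + Z)/(Z + 0) = 7 + (2*Z)/Z = 7 + 2 = 9)
T = 1/22 (T = 1/(9 + 13) = 1/22 ≈ 0.045455)
491*(T + 52) = 491*(1/22 + 52) = 491*(1145/22) = 562195/22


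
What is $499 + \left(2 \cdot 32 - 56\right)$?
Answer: $507$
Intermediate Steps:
$499 + \left(2 \cdot 32 - 56\right) = 499 + \left(64 - 56\right) = 499 + 8 = 507$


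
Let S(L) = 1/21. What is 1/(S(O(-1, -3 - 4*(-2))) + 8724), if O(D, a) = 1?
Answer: 21/183205 ≈ 0.00011463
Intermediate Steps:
S(L) = 1/21
1/(S(O(-1, -3 - 4*(-2))) + 8724) = 1/(1/21 + 8724) = 1/(183205/21) = 21/183205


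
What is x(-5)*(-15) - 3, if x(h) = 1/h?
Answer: 0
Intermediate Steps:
x(-5)*(-15) - 3 = -15/(-5) - 3 = -⅕*(-15) - 3 = 3 - 3 = 0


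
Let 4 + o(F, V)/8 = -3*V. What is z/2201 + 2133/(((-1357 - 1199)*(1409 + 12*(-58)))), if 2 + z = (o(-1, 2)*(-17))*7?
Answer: 875419/202492 ≈ 4.3232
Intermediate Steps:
o(F, V) = -32 - 24*V (o(F, V) = -32 + 8*(-3*V) = -32 - 24*V)
z = 9518 (z = -2 + ((-32 - 24*2)*(-17))*7 = -2 + ((-32 - 48)*(-17))*7 = -2 - 80*(-17)*7 = -2 + 1360*7 = -2 + 9520 = 9518)
z/2201 + 2133/(((-1357 - 1199)*(1409 + 12*(-58)))) = 9518/2201 + 2133/(((-1357 - 1199)*(1409 + 12*(-58)))) = 9518*(1/2201) + 2133/((-2556*(1409 - 696))) = 9518/2201 + 2133/((-2556*713)) = 9518/2201 + 2133/(-1822428) = 9518/2201 + 2133*(-1/1822428) = 9518/2201 - 237/202492 = 875419/202492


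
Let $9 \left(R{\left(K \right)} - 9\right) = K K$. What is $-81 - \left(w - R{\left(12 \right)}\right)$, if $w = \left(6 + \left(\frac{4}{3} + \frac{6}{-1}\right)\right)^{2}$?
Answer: $- \frac{520}{9} \approx -57.778$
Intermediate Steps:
$R{\left(K \right)} = 9 + \frac{K^{2}}{9}$ ($R{\left(K \right)} = 9 + \frac{K K}{9} = 9 + \frac{K^{2}}{9}$)
$w = \frac{16}{9}$ ($w = \left(6 + \left(4 \cdot \frac{1}{3} + 6 \left(-1\right)\right)\right)^{2} = \left(6 + \left(\frac{4}{3} - 6\right)\right)^{2} = \left(6 - \frac{14}{3}\right)^{2} = \left(\frac{4}{3}\right)^{2} = \frac{16}{9} \approx 1.7778$)
$-81 - \left(w - R{\left(12 \right)}\right) = -81 + \left(\left(9 + \frac{12^{2}}{9}\right) - \frac{16}{9}\right) = -81 + \left(\left(9 + \frac{1}{9} \cdot 144\right) - \frac{16}{9}\right) = -81 + \left(\left(9 + 16\right) - \frac{16}{9}\right) = -81 + \left(25 - \frac{16}{9}\right) = -81 + \frac{209}{9} = - \frac{520}{9}$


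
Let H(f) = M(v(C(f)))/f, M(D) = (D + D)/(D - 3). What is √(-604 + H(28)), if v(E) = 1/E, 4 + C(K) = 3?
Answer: I*√473522/28 ≈ 24.576*I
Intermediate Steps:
C(K) = -1 (C(K) = -4 + 3 = -1)
v(E) = 1/E
M(D) = 2*D/(-3 + D) (M(D) = (2*D)/(-3 + D) = 2*D/(-3 + D))
H(f) = 1/(2*f) (H(f) = (2/(-1*(-3 + 1/(-1))))/f = (2*(-1)/(-3 - 1))/f = (2*(-1)/(-4))/f = (2*(-1)*(-¼))/f = 1/(2*f))
√(-604 + H(28)) = √(-604 + (½)/28) = √(-604 + (½)*(1/28)) = √(-604 + 1/56) = √(-33823/56) = I*√473522/28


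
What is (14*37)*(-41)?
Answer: -21238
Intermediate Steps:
(14*37)*(-41) = 518*(-41) = -21238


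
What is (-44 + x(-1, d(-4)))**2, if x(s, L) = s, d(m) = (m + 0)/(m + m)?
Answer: 2025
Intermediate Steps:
d(m) = 1/2 (d(m) = m/((2*m)) = m*(1/(2*m)) = 1/2)
(-44 + x(-1, d(-4)))**2 = (-44 - 1)**2 = (-45)**2 = 2025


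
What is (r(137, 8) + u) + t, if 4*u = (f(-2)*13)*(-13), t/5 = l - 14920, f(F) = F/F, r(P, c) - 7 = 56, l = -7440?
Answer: -447117/4 ≈ -1.1178e+5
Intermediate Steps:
r(P, c) = 63 (r(P, c) = 7 + 56 = 63)
f(F) = 1
t = -111800 (t = 5*(-7440 - 14920) = 5*(-22360) = -111800)
u = -169/4 (u = ((1*13)*(-13))/4 = (13*(-13))/4 = (¼)*(-169) = -169/4 ≈ -42.250)
(r(137, 8) + u) + t = (63 - 169/4) - 111800 = 83/4 - 111800 = -447117/4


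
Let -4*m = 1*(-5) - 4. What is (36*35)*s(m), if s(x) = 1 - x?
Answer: -1575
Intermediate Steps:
m = 9/4 (m = -(1*(-5) - 4)/4 = -(-5 - 4)/4 = -¼*(-9) = 9/4 ≈ 2.2500)
(36*35)*s(m) = (36*35)*(1 - 1*9/4) = 1260*(1 - 9/4) = 1260*(-5/4) = -1575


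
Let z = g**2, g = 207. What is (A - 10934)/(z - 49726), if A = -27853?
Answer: 38787/6877 ≈ 5.6401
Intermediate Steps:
z = 42849 (z = 207**2 = 42849)
(A - 10934)/(z - 49726) = (-27853 - 10934)/(42849 - 49726) = -38787/(-6877) = -38787*(-1/6877) = 38787/6877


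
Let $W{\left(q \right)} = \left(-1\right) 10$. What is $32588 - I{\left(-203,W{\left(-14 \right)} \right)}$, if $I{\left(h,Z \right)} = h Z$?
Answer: $30558$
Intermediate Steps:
$W{\left(q \right)} = -10$
$I{\left(h,Z \right)} = Z h$
$32588 - I{\left(-203,W{\left(-14 \right)} \right)} = 32588 - \left(-10\right) \left(-203\right) = 32588 - 2030 = 30558$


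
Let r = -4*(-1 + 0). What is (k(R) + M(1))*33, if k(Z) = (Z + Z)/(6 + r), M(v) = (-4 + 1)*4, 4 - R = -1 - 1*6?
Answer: -1617/5 ≈ -323.40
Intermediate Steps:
r = 4 (r = -4*(-1) = 4)
R = 11 (R = 4 - (-1 - 1*6) = 4 - (-1 - 6) = 4 - 1*(-7) = 4 + 7 = 11)
M(v) = -12 (M(v) = -3*4 = -12)
k(Z) = Z/5 (k(Z) = (Z + Z)/(6 + 4) = (2*Z)/10 = (2*Z)*(1/10) = Z/5)
(k(R) + M(1))*33 = ((1/5)*11 - 12)*33 = (11/5 - 12)*33 = -49/5*33 = -1617/5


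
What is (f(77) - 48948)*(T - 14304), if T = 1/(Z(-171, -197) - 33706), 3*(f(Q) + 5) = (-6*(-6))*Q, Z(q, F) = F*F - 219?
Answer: 3355341241315/4884 ≈ 6.8701e+8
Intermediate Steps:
Z(q, F) = -219 + F**2 (Z(q, F) = F**2 - 219 = -219 + F**2)
f(Q) = -5 + 12*Q (f(Q) = -5 + ((-6*(-6))*Q)/3 = -5 + (36*Q)/3 = -5 + 12*Q)
T = 1/4884 (T = 1/((-219 + (-197)**2) - 33706) = 1/((-219 + 38809) - 33706) = 1/(38590 - 33706) = 1/4884 ≈ 0.00020475)
(f(77) - 48948)*(T - 14304) = ((-5 + 12*77) - 48948)*(1/4884 - 14304) = ((-5 + 924) - 48948)*(-69860735/4884) = (919 - 48948)*(-69860735/4884) = -48029*(-69860735/4884) = 3355341241315/4884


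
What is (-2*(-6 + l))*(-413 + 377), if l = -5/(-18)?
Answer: -412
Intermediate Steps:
l = 5/18 (l = -5*(-1/18) = 5/18 ≈ 0.27778)
(-2*(-6 + l))*(-413 + 377) = (-2*(-6 + 5/18))*(-413 + 377) = -2*(-103/18)*(-36) = (103/9)*(-36) = -412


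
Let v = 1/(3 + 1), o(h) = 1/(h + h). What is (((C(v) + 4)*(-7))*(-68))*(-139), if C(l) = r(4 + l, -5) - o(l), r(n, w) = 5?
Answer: -463148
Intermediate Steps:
o(h) = 1/(2*h)
v = 1/4 ≈ 0.25000
C(l) = 5 - 1/(2*l)
(((C(v) + 4)*(-7))*(-68))*(-139) = ((((5 - 1/(2*1/4)) + 4)*(-7))*(-68))*(-139) = ((((5 - 1/2*4) + 4)*(-7))*(-68))*(-139) = ((((5 - 2) + 4)*(-7))*(-68))*(-139) = (((3 + 4)*(-7))*(-68))*(-139) = ((7*(-7))*(-68))*(-139) = -49*(-68)*(-139) = 3332*(-139) = -463148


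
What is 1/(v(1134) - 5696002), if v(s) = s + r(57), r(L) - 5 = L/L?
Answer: -1/5694862 ≈ -1.7560e-7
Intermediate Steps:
r(L) = 6 (r(L) = 5 + L/L = 5 + 1 = 6)
v(s) = 6 + s (v(s) = s + 6 = 6 + s)
1/(v(1134) - 5696002) = 1/((6 + 1134) - 5696002) = 1/(1140 - 5696002) = 1/(-5694862) = -1/5694862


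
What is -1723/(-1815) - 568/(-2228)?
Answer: 1217441/1010955 ≈ 1.2042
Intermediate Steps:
-1723/(-1815) - 568/(-2228) = -1723*(-1/1815) - 568*(-1/2228) = 1723/1815 + 142/557 = 1217441/1010955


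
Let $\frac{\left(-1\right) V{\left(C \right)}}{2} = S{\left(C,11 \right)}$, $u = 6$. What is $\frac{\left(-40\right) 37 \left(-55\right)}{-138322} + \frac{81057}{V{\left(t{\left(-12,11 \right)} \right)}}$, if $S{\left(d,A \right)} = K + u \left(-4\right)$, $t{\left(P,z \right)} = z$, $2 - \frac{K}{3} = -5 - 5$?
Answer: $- \frac{1868986659}{553288} \approx -3378.0$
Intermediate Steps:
$K = 36$ ($K = 6 - 3 \left(-5 - 5\right) = 6 - -30 = 6 + 30 = 36$)
$S{\left(d,A \right)} = 12$ ($S{\left(d,A \right)} = 36 + 6 \left(-4\right) = 36 - 24 = 12$)
$V{\left(C \right)} = -24$ ($V{\left(C \right)} = \left(-2\right) 12 = -24$)
$\frac{\left(-40\right) 37 \left(-55\right)}{-138322} + \frac{81057}{V{\left(t{\left(-12,11 \right)} \right)}} = \frac{\left(-40\right) 37 \left(-55\right)}{-138322} + \frac{81057}{-24} = \left(-1480\right) \left(-55\right) \left(- \frac{1}{138322}\right) + 81057 \left(- \frac{1}{24}\right) = 81400 \left(- \frac{1}{138322}\right) - \frac{27019}{8} = - \frac{40700}{69161} - \frac{27019}{8} = - \frac{1868986659}{553288}$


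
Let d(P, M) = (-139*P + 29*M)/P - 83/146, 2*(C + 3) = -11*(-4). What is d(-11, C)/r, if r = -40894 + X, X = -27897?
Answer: 304593/110478346 ≈ 0.0027570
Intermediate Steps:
C = 19 (C = -3 + (-11*(-4))/2 = -3 + (½)*44 = -3 + 22 = 19)
d(P, M) = -83/146 + (-139*P + 29*M)/P (d(P, M) = (-139*P + 29*M)/P - 83*1/146 = (-139*P + 29*M)/P - 83/146 = -83/146 + (-139*P + 29*M)/P)
r = -68791 (r = -40894 - 27897 = -68791)
d(-11, C)/r = (-20377/146 + 29*19/(-11))/(-68791) = (-20377/146 + 29*19*(-1/11))*(-1/68791) = (-20377/146 - 551/11)*(-1/68791) = -304593/1606*(-1/68791) = 304593/110478346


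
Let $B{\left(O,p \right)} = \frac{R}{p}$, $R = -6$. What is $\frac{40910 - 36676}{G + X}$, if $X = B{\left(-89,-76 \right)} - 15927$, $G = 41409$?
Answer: $\frac{160892}{968319} \approx 0.16616$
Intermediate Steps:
$B{\left(O,p \right)} = - \frac{6}{p}$
$X = - \frac{605223}{38}$ ($X = - \frac{6}{-76} - 15927 = \left(-6\right) \left(- \frac{1}{76}\right) - 15927 = \frac{3}{38} - 15927 = - \frac{605223}{38} \approx -15927.0$)
$\frac{40910 - 36676}{G + X} = \frac{40910 - 36676}{41409 - \frac{605223}{38}} = \frac{4234}{\frac{968319}{38}} = 4234 \cdot \frac{38}{968319} = \frac{160892}{968319}$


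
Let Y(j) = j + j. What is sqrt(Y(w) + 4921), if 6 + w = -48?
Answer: sqrt(4813) ≈ 69.376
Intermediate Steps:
w = -54 (w = -6 - 48 = -54)
Y(j) = 2*j
sqrt(Y(w) + 4921) = sqrt(2*(-54) + 4921) = sqrt(-108 + 4921) = sqrt(4813)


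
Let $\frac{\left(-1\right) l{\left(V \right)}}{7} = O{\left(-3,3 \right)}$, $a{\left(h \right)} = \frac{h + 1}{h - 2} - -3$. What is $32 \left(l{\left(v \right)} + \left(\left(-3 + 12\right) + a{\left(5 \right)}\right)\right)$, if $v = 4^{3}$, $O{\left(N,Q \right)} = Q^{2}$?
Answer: $-1568$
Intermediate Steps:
$v = 64$
$a{\left(h \right)} = 3 + \frac{1 + h}{-2 + h}$ ($a{\left(h \right)} = \frac{1 + h}{-2 + h} + 3 = 3 + \frac{1 + h}{-2 + h}$)
$l{\left(V \right)} = -63$ ($l{\left(V \right)} = - 7 \cdot 3^{2} = \left(-7\right) 9 = -63$)
$32 \left(l{\left(v \right)} + \left(\left(-3 + 12\right) + a{\left(5 \right)}\right)\right) = 32 \left(-63 + \left(\left(-3 + 12\right) + \frac{-5 + 4 \cdot 5}{-2 + 5}\right)\right) = 32 \left(-63 + \left(9 + \frac{-5 + 20}{3}\right)\right) = 32 \left(-63 + \left(9 + \frac{1}{3} \cdot 15\right)\right) = 32 \left(-63 + \left(9 + 5\right)\right) = 32 \left(-63 + 14\right) = 32 \left(-49\right) = -1568$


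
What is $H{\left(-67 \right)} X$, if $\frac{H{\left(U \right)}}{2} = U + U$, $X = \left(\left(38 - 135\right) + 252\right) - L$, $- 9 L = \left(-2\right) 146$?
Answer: $- \frac{295604}{9} \approx -32845.0$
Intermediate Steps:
$L = \frac{292}{9}$ ($L = - \frac{\left(-2\right) 146}{9} = \left(- \frac{1}{9}\right) \left(-292\right) = \frac{292}{9} \approx 32.444$)
$X = \frac{1103}{9}$ ($X = \left(\left(38 - 135\right) + 252\right) - \frac{292}{9} = \left(-97 + 252\right) - \frac{292}{9} = 155 - \frac{292}{9} = \frac{1103}{9} \approx 122.56$)
$H{\left(U \right)} = 4 U$ ($H{\left(U \right)} = 2 \left(U + U\right) = 2 \cdot 2 U = 4 U$)
$H{\left(-67 \right)} X = 4 \left(-67\right) \frac{1103}{9} = \left(-268\right) \frac{1103}{9} = - \frac{295604}{9}$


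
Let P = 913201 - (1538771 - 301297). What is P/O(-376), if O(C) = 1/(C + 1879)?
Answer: -487382319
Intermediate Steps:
P = -324273 (P = 913201 - 1*1237474 = 913201 - 1237474 = -324273)
O(C) = 1/(1879 + C)
P/O(-376) = -324273/(1/(1879 - 376)) = -324273/(1/1503) = -324273/1/1503 = -324273*1503 = -487382319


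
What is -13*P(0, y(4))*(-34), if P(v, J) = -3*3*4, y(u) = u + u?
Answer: -15912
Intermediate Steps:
y(u) = 2*u
P(v, J) = -36 (P(v, J) = -9*4 = -36)
-13*P(0, y(4))*(-34) = -13*(-36)*(-34) = 468*(-34) = -15912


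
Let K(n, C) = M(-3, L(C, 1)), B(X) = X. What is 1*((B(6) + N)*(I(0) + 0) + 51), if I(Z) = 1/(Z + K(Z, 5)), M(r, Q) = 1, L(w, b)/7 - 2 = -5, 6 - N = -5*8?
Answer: 103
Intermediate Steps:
N = 46 (N = 6 - (-5)*8 = 6 - 1*(-40) = 6 + 40 = 46)
L(w, b) = -21 (L(w, b) = 14 + 7*(-5) = 14 - 35 = -21)
K(n, C) = 1
I(Z) = 1/(1 + Z) (I(Z) = 1/(Z + 1) = 1/(1 + Z))
1*((B(6) + N)*(I(0) + 0) + 51) = 1*((6 + 46)*(1/(1 + 0) + 0) + 51) = 1*(52*(1/1 + 0) + 51) = 1*(52*(1 + 0) + 51) = 1*(52*1 + 51) = 1*(52 + 51) = 1*103 = 103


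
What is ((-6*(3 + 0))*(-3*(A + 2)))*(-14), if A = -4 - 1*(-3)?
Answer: -756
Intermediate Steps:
A = -1 (A = -4 + 3 = -1)
((-6*(3 + 0))*(-3*(A + 2)))*(-14) = ((-6*(3 + 0))*(-3*(-1 + 2)))*(-14) = ((-6*3)*(-3*1))*(-14) = -18*(-3)*(-14) = 54*(-14) = -756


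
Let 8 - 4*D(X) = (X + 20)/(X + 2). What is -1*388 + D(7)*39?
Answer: -1357/4 ≈ -339.25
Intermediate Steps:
D(X) = 2 - (20 + X)/(4*(2 + X)) (D(X) = 2 - (X + 20)/(4*(X + 2)) = 2 - (20 + X)/(4*(2 + X)))
-1*388 + D(7)*39 = -1*388 + ((-4 + 7*7)/(4*(2 + 7)))*39 = -388 + ((¼)*(-4 + 49)/9)*39 = -388 + ((¼)*(⅑)*45)*39 = -388 + (5/4)*39 = -388 + 195/4 = -1357/4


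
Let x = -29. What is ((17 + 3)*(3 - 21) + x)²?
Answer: 151321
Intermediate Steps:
((17 + 3)*(3 - 21) + x)² = ((17 + 3)*(3 - 21) - 29)² = (20*(-18) - 29)² = (-360 - 29)² = (-389)² = 151321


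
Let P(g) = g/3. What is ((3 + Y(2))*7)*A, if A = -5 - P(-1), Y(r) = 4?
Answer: -686/3 ≈ -228.67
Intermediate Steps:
P(g) = g/3 (P(g) = g*(⅓) = g/3)
A = -14/3 (A = -5 - (-1)/3 = -5 - 1*(-⅓) = -5 + ⅓ = -14/3 ≈ -4.6667)
((3 + Y(2))*7)*A = ((3 + 4)*7)*(-14/3) = (7*7)*(-14/3) = 49*(-14/3) = -686/3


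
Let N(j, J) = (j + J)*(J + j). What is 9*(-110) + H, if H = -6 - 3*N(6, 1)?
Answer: -1143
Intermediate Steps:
N(j, J) = (J + j)² (N(j, J) = (J + j)*(J + j) = (J + j)²)
H = -153 (H = -6 - 3*(1 + 6)² = -6 - 3*7² = -6 - 3*49 = -6 - 147 = -153)
9*(-110) + H = 9*(-110) - 153 = -990 - 153 = -1143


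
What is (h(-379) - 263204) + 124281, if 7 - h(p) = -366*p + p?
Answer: -277251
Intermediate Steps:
h(p) = 7 + 365*p (h(p) = 7 - (-366*p + p) = 7 - (-365)*p = 7 + 365*p)
(h(-379) - 263204) + 124281 = ((7 + 365*(-379)) - 263204) + 124281 = ((7 - 138335) - 263204) + 124281 = (-138328 - 263204) + 124281 = -401532 + 124281 = -277251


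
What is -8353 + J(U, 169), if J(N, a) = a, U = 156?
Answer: -8184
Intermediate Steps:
-8353 + J(U, 169) = -8353 + 169 = -8184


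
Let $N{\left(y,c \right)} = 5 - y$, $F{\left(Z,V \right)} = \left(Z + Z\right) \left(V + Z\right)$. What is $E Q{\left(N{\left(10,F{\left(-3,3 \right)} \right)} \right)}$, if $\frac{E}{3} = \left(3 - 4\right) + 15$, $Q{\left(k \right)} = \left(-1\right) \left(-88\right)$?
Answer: $3696$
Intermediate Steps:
$F{\left(Z,V \right)} = 2 Z \left(V + Z\right)$
$Q{\left(k \right)} = 88$
$E = 42$ ($E = 3 \left(\left(3 - 4\right) + 15\right) = 3 \left(-1 + 15\right) = 3 \cdot 14 = 42$)
$E Q{\left(N{\left(10,F{\left(-3,3 \right)} \right)} \right)} = 42 \cdot 88 = 3696$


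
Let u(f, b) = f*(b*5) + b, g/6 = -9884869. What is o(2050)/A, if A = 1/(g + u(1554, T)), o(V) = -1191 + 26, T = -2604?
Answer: 92669806170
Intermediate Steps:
g = -59309214 (g = 6*(-9884869) = -59309214)
o(V) = -1165
u(f, b) = b + 5*b*f (u(f, b) = f*(5*b) + b = 5*b*f + b = b + 5*b*f)
A = -1/79544898 (A = 1/(-59309214 - 2604*(1 + 5*1554)) = 1/(-59309214 - 2604*(1 + 7770)) = 1/(-59309214 - 2604*7771) = 1/(-59309214 - 20235684) = 1/(-79544898) = -1/79544898 ≈ -1.2572e-8)
o(2050)/A = -1165/(-1/79544898) = -1165*(-79544898) = 92669806170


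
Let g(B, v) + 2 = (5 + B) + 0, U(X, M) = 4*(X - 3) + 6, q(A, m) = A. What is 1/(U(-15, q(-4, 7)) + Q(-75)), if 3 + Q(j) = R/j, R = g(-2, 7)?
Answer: -75/5176 ≈ -0.014490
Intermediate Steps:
U(X, M) = -6 + 4*X (U(X, M) = 4*(-3 + X) + 6 = (-12 + 4*X) + 6 = -6 + 4*X)
g(B, v) = 3 + B (g(B, v) = -2 + ((5 + B) + 0) = -2 + (5 + B) = 3 + B)
R = 1 (R = 3 - 2 = 1)
Q(j) = -3 + 1/j
1/(U(-15, q(-4, 7)) + Q(-75)) = 1/((-6 + 4*(-15)) + (-3 + 1/(-75))) = 1/((-6 - 60) + (-3 - 1/75)) = 1/(-66 - 226/75) = 1/(-5176/75) = -75/5176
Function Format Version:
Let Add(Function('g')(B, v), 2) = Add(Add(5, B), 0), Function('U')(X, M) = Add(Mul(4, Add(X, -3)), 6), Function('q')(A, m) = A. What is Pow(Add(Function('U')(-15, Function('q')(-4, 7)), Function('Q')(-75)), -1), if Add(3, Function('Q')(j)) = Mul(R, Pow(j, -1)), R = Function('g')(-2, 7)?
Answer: Rational(-75, 5176) ≈ -0.014490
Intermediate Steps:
Function('U')(X, M) = Add(-6, Mul(4, X)) (Function('U')(X, M) = Add(Mul(4, Add(-3, X)), 6) = Add(Add(-12, Mul(4, X)), 6) = Add(-6, Mul(4, X)))
Function('g')(B, v) = Add(3, B) (Function('g')(B, v) = Add(-2, Add(Add(5, B), 0)) = Add(-2, Add(5, B)) = Add(3, B))
R = 1 (R = Add(3, -2) = 1)
Function('Q')(j) = Add(-3, Pow(j, -1)) (Function('Q')(j) = Add(-3, Mul(1, Pow(j, -1))) = Add(-3, Pow(j, -1)))
Pow(Add(Function('U')(-15, Function('q')(-4, 7)), Function('Q')(-75)), -1) = Pow(Add(Add(-6, Mul(4, -15)), Add(-3, Pow(-75, -1))), -1) = Pow(Add(Add(-6, -60), Add(-3, Rational(-1, 75))), -1) = Pow(Add(-66, Rational(-226, 75)), -1) = Pow(Rational(-5176, 75), -1) = Rational(-75, 5176)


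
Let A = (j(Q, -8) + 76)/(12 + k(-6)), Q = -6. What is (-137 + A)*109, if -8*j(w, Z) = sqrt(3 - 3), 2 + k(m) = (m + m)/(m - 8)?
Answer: -14170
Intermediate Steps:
k(m) = -2 + 2*m/(-8 + m) (k(m) = -2 + (m + m)/(m - 8) = -2 + (2*m)/(-8 + m) = -2 + 2*m/(-8 + m))
j(w, Z) = 0 (j(w, Z) = -sqrt(3 - 3)/8 = -sqrt(0)/8 = -1/8*0 = 0)
A = 7 (A = (0 + 76)/(12 + 16/(-8 - 6)) = 76/(12 + 16/(-14)) = 76/(12 + 16*(-1/14)) = 76/(12 - 8/7) = 76/(76/7) = 76*(7/76) = 7)
(-137 + A)*109 = (-137 + 7)*109 = -130*109 = -14170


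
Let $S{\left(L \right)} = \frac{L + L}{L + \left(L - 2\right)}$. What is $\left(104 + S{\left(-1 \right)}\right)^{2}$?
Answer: $\frac{43681}{4} \approx 10920.0$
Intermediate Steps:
$S{\left(L \right)} = \frac{2 L}{-2 + 2 L}$ ($S{\left(L \right)} = \frac{2 L}{L + \left(L - 2\right)} = \frac{2 L}{L + \left(-2 + L\right)} = \frac{2 L}{-2 + 2 L}$)
$\left(104 + S{\left(-1 \right)}\right)^{2} = \left(104 - \frac{1}{-1 - 1}\right)^{2} = \left(104 - \frac{1}{-2}\right)^{2} = \left(104 - - \frac{1}{2}\right)^{2} = \left(104 + \frac{1}{2}\right)^{2} = \left(\frac{209}{2}\right)^{2} = \frac{43681}{4}$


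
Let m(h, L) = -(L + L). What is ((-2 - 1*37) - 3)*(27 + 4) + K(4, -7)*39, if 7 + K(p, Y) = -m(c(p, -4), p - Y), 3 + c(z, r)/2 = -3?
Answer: -717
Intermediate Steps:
c(z, r) = -12 (c(z, r) = -6 + 2*(-3) = -6 - 6 = -12)
m(h, L) = -2*L
K(p, Y) = -7 - 2*Y + 2*p (K(p, Y) = -7 - (-2)*(p - Y) = -7 - (-2*p + 2*Y) = -7 + (-2*Y + 2*p) = -7 - 2*Y + 2*p)
((-2 - 1*37) - 3)*(27 + 4) + K(4, -7)*39 = ((-2 - 1*37) - 3)*(27 + 4) + (-7 - 2*(-7) + 2*4)*39 = ((-2 - 37) - 3)*31 + (-7 + 14 + 8)*39 = (-39 - 3)*31 + 15*39 = -42*31 + 585 = -1302 + 585 = -717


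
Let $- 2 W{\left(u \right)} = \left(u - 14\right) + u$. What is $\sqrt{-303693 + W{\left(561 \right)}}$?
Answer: $i \sqrt{304247} \approx 551.59 i$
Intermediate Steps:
$W{\left(u \right)} = 7 - u$ ($W{\left(u \right)} = - \frac{\left(u - 14\right) + u}{2} = - \frac{\left(-14 + u\right) + u}{2} = - \frac{-14 + 2 u}{2} = 7 - u$)
$\sqrt{-303693 + W{\left(561 \right)}} = \sqrt{-303693 + \left(7 - 561\right)} = \sqrt{-303693 - 554} = \sqrt{-304247} = i \sqrt{304247}$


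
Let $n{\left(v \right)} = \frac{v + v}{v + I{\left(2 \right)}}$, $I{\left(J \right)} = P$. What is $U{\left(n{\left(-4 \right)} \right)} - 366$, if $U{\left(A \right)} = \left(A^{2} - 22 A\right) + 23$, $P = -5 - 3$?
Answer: $- \frac{3215}{9} \approx -357.22$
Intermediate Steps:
$P = -8$
$I{\left(J \right)} = -8$
$n{\left(v \right)} = \frac{2 v}{-8 + v}$ ($n{\left(v \right)} = \frac{v + v}{v - 8} = \frac{2 v}{-8 + v}$)
$U{\left(A \right)} = 23 + A^{2} - 22 A$
$U{\left(n{\left(-4 \right)} \right)} - 366 = \left(23 + \left(2 \left(-4\right) \frac{1}{-8 - 4}\right)^{2} - 22 \cdot 2 \left(-4\right) \frac{1}{-8 - 4}\right) - 366 = \left(23 + \left(2 \left(-4\right) \frac{1}{-12}\right)^{2} - 22 \cdot 2 \left(-4\right) \frac{1}{-12}\right) - 366 = \left(23 + \left(2 \left(-4\right) \left(- \frac{1}{12}\right)\right)^{2} - 22 \cdot 2 \left(-4\right) \left(- \frac{1}{12}\right)\right) - 366 = \left(23 + \left(\frac{2}{3}\right)^{2} - \frac{44}{3}\right) - 366 = \left(23 + \frac{4}{9} - \frac{44}{3}\right) - 366 = \frac{79}{9} - 366 = - \frac{3215}{9}$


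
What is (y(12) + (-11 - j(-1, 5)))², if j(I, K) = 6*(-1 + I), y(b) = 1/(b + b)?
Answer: 625/576 ≈ 1.0851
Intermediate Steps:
y(b) = 1/(2*b)
j(I, K) = -6 + 6*I
(y(12) + (-11 - j(-1, 5)))² = ((½)/12 + (-11 - (-6 + 6*(-1))))² = ((½)*(1/12) + (-11 - (-6 - 6)))² = (1/24 + (-11 - 1*(-12)))² = (1/24 + (-11 + 12))² = (1/24 + 1)² = (25/24)² = 625/576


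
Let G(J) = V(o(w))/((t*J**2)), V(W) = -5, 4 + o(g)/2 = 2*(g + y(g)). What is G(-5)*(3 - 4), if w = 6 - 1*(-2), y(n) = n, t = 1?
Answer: 1/5 ≈ 0.20000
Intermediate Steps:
w = 8 (w = 6 + 2 = 8)
o(g) = -8 + 8*g (o(g) = -8 + 2*(2*(g + g)) = -8 + 2*(2*(2*g)) = -8 + 2*(4*g) = -8 + 8*g)
G(J) = -5/J**2
G(-5)*(3 - 4) = (-5/(-5)**2)*(3 - 4) = -5*1/25*(-1) = -1/5*(-1) = 1/5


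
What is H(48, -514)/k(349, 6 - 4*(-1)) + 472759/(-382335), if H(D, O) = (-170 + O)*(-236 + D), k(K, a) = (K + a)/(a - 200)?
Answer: -26021063959/382335 ≈ -68058.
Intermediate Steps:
k(K, a) = (K + a)/(-200 + a)
H(D, O) = (-236 + D)*(-170 + O)
H(48, -514)/k(349, 6 - 4*(-1)) + 472759/(-382335) = (40120 - 236*(-514) - 170*48 + 48*(-514))/(((349 + (6 - 4*(-1)))/(-200 + (6 - 4*(-1))))) + 472759/(-382335) = (40120 + 121304 - 8160 - 24672)/(((349 + (6 + 4))/(-200 + (6 + 4)))) + 472759*(-1/382335) = 128592/(((349 + 10)/(-200 + 10))) - 472759/382335 = 128592/((359/(-190))) - 472759/382335 = 128592/((-1/190*359)) - 472759/382335 = 128592/(-359/190) - 472759/382335 = 128592*(-190/359) - 472759/382335 = -24432480/359 - 472759/382335 = -26021063959/382335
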